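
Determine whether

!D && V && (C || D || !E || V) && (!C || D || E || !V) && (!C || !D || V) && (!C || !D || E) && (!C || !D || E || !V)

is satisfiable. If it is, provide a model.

Unit clause (!D) forces D = False.
Unit clause (V) forces V = True.
Set C = False.
Set E = False.
Check each clause:
  (!D): !D holds.
  (V): V holds.
  (C || D || !E || V): !E holds.
  (!C || D || E || !V): !C holds.
  (!C || !D || V): !C holds.
  (!C || !D || E): !C holds.
  (!C || !D || E || !V): !C holds.
All clauses satisfied.

V: True; C: False; E: False; D: False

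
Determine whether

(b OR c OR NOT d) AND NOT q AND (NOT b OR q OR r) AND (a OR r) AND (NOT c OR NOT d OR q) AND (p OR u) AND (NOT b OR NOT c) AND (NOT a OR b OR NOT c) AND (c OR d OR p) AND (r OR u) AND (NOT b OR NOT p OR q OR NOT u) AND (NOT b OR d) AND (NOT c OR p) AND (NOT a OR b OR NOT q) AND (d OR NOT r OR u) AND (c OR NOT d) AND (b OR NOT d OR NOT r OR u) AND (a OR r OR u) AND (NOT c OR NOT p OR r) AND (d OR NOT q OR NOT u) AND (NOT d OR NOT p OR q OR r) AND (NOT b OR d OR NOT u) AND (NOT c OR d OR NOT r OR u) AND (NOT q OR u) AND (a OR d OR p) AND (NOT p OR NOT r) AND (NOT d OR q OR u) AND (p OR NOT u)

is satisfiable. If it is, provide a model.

a = True; d = False; c = False; b = False; r = False; p = True; u = True; q = False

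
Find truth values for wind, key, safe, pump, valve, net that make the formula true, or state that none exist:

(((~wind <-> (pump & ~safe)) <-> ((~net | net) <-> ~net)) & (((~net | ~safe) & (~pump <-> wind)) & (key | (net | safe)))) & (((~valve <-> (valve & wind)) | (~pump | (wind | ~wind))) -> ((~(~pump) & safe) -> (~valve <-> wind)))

wind = True; key = True; safe = False; pump = False; valve = True; net = False

  ((~wind <-> (pump & ~safe)) <-> ((~net | net) <-> ~net)) & (((~net | ~safe) & (~pump <-> wind)) & (key | (net | safe))) = True
    (~wind <-> (pump & ~safe)) <-> ((~net | net) <-> ~net) = True
      ~wind <-> (pump & ~safe) = True
        ~wind = False
        pump & ~safe = False
          ~safe = True
      (~net | net) <-> ~net = True
        ~net | net = True
          ~net = True
        ~net = True
    ((~net | ~safe) & (~pump <-> wind)) & (key | (net | safe)) = True
      (~net | ~safe) & (~pump <-> wind) = True
        ~net | ~safe = True
          ~net = True
          ~safe = True
        ~pump <-> wind = True
          ~pump = True
      key | (net | safe) = True
        net | safe = False
  ((~valve <-> (valve & wind)) | (~pump | (wind | ~wind))) -> ((~(~pump) & safe) -> (~valve <-> wind)) = True
    (~valve <-> (valve & wind)) | (~pump | (wind | ~wind)) = True
      ~valve <-> (valve & wind) = False
        ~valve = False
        valve & wind = True
      ~pump | (wind | ~wind) = True
        ~pump = True
        wind | ~wind = True
          ~wind = False
    (~(~pump) & safe) -> (~valve <-> wind) = True
      ~(~pump) & safe = False
        ~(~pump) = False
          ~pump = True
      ~valve <-> wind = False
        ~valve = False
Both conjuncts True, so the formula holds.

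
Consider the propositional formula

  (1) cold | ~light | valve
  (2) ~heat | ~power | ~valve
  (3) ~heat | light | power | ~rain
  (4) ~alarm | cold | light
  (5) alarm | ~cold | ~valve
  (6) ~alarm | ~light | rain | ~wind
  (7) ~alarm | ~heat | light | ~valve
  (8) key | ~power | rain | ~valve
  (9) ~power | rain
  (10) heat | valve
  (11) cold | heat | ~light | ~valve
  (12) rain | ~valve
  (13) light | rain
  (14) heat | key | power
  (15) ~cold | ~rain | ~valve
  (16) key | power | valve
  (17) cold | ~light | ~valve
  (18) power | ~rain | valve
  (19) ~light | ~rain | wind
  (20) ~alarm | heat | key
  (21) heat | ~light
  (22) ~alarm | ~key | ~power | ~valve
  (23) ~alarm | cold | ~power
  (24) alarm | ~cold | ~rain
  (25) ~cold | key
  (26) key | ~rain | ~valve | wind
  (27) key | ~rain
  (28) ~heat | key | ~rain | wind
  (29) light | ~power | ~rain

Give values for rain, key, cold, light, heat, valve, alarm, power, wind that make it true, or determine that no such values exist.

rain: True, key: True, cold: False, light: False, heat: False, valve: True, alarm: False, power: False, wind: False

Set rain = True.
  then (key | ~rain) forces key = True.
Set cold = False.
Try light = True:
  (cold | ~light | valve) forces valve = True.
  clause (cold | ~light | ~valve) is falsified — backtrack.
So light = False.
  then (~alarm | cold | light) forces alarm = False.
  then (light | ~power | ~rain) forces power = False.
  then (~heat | light | power | ~rain) forces heat = False.
  then (heat | valve) forces valve = True.
Set wind = False.
All clauses satisfied.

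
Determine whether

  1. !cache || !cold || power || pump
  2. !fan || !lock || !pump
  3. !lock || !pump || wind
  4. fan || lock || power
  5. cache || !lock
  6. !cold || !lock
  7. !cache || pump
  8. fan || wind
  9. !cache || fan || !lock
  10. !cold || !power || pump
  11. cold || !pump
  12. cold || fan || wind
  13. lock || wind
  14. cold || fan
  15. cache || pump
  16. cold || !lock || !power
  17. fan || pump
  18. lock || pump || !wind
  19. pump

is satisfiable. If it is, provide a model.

cache=T, power=F, fan=T, wind=T, lock=F, pump=T, cold=T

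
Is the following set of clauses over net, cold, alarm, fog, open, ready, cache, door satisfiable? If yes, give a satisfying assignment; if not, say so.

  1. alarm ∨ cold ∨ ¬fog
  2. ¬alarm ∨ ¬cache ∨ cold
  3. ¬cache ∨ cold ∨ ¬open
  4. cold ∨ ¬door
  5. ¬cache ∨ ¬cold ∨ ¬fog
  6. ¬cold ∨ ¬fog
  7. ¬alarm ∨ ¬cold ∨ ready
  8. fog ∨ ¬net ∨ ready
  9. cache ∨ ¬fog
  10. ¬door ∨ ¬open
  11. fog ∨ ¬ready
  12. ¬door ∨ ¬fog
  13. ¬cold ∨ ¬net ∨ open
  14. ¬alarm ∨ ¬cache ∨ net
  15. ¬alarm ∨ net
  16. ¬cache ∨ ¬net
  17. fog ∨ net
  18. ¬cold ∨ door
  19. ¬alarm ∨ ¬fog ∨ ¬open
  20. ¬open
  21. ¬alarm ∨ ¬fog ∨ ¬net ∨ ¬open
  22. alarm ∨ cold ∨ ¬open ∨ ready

The formula is unsatisfiable.

Case fog = True:
  (¬cold ∨ ¬fog) forces cold = False.
  (alarm ∨ cold ∨ ¬fog) forces alarm = True.
  (¬alarm ∨ ¬cache ∨ cold) forces cache = False.
  Clause (cache ∨ ¬fog) is falsified — contradiction.
Case fog = False:
  (fog ∨ ¬ready) forces ready = False.
  (fog ∨ ¬net ∨ ready) forces net = False.
  Clause (fog ∨ net) is falsified — contradiction.
Both cases fail, so the formula is unsatisfiable.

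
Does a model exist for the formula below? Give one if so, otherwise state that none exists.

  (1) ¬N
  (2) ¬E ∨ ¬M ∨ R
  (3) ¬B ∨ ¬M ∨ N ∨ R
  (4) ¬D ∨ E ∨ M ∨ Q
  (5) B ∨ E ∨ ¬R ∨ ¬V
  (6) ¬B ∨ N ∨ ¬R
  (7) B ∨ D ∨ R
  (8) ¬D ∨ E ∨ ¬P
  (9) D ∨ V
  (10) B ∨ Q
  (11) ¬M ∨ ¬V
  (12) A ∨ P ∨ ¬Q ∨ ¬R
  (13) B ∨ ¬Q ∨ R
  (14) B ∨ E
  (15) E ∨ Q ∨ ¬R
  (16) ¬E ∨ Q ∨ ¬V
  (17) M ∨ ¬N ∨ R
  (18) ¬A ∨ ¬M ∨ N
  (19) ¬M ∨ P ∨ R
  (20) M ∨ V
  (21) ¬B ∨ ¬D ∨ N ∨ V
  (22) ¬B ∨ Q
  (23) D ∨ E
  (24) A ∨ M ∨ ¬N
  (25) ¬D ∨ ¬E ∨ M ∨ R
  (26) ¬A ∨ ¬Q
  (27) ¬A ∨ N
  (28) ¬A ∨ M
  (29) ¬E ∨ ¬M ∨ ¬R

Unit clause (¬N) forces N = False.
In (¬A ∨ N) only ¬A is left, so A = False.
Set R = True.
  then (¬B ∨ N ∨ ¬R) forces B = False.
  then (B ∨ Q) forces Q = True.
  then (A ∨ P ∨ ¬Q ∨ ¬R) forces P = True.
  then (B ∨ E) forces E = True.
  then (¬E ∨ ¬M ∨ ¬R) forces M = False.
  then (M ∨ V) forces V = True.
Set D = True.
All clauses satisfied.

R: True, N: False, Q: True, A: False, B: False, V: True, P: True, E: True, D: True, M: False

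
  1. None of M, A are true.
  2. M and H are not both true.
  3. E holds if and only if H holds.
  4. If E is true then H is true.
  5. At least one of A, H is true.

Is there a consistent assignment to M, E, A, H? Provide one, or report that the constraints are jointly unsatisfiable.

M: False; E: True; A: False; H: True

  (1) {M, A}: 0 true — none ✓
  (2) M=F, H=T — not both ✓
  (3) E=T, H=T — same ✓
  (4) E=T ⇒ H: T ✓
  (5) {A, H}: 1 true — at least one ✓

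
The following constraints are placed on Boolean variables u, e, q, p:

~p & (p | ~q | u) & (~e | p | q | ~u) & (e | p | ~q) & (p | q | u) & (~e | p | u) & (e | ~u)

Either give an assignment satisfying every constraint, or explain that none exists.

Unit clause (~p) forces p = False.
Try u = False:
  (p | ~q | u) forces q = False.
  clause (p | q | u) is falsified — backtrack.
So u = True.
  then (e | ~u) forces e = True.
  then (~e | p | q | ~u) forces q = True.
Check each clause:
  (~p): ~p holds.
  (p | ~q | u): u holds.
  (~e | p | q | ~u): q holds.
  (e | p | ~q): e holds.
  (p | q | u): q holds.
  (~e | p | u): u holds.
  (e | ~u): e holds.
All clauses satisfied.

u=T, e=T, q=T, p=F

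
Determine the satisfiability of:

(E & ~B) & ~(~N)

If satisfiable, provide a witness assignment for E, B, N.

E = True; B = False; N = True

  E & ~B = True
    ~B = True
  ~(~N) = True
    ~N = False
Both conjuncts True, so the formula holds.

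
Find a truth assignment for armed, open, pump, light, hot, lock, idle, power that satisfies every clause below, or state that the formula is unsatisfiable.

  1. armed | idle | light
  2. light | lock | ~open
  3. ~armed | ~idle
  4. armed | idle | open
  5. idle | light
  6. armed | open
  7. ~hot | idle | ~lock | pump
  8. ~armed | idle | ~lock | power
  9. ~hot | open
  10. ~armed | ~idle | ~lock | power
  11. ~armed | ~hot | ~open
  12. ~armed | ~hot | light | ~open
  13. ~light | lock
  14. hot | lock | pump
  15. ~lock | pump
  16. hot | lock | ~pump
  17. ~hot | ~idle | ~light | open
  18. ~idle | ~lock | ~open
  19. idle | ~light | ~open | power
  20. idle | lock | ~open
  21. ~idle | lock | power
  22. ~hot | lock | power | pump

armed = False, open = True, pump = True, light = True, hot = False, lock = True, idle = False, power = True

Set armed = False.
  then (armed | open) forces open = True.
Try pump = False:
  (~lock | pump) forces lock = False.
  (light | lock | ~open) forces light = True.
  clause (~light | lock) is falsified — backtrack.
So pump = True.
Set light = True.
  then (~light | lock) forces lock = True.
  then (~idle | ~lock | ~open) forces idle = False.
  then (idle | ~light | ~open | power) forces power = True.
Set hot = False.
All clauses satisfied.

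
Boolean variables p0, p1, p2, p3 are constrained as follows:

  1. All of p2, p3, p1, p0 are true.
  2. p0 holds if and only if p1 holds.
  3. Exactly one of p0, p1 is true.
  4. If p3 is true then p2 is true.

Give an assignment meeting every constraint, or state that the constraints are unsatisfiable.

Case p0 = True:
  (1) forces p2 = True.
  (1) forces p3 = True.
  (1) forces p1 = True.
  Constraint (3) is violated (p0=T, p1=T) — contradiction.
Case p0 = False:
  Constraint (1) is violated (p0=F) — contradiction.
Both cases fail — unsatisfiable.

UNSATISFIABLE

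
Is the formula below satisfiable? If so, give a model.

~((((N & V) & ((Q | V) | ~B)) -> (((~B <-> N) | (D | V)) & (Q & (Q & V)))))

D = True, N = True, B = False, Q = False, V = True

  ~((((N & V) & ((Q | V) | ~B)) -> (((~B <-> N) | (D | V)) & (Q & (Q & V))))) = True
    ((N & V) & ((Q | V) | ~B)) -> (((~B <-> N) | (D | V)) & (Q & (Q & V))) = False
      (N & V) & ((Q | V) | ~B) = True
        N & V = True
        (Q | V) | ~B = True
          Q | V = True
          ~B = True
      ((~B <-> N) | (D | V)) & (Q & (Q & V)) = False
        (~B <-> N) | (D | V) = True
          ~B <-> N = True
            ~B = True
          D | V = True
        Q & (Q & V) = False
          Q & V = False
The formula evaluates to True.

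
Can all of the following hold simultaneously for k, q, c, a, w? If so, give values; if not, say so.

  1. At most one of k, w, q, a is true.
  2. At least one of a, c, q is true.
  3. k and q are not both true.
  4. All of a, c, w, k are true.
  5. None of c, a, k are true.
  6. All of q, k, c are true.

Case k = True:
  Constraint (5) is violated (k=T) — contradiction.
Case k = False:
  Constraint (4) is violated (k=F) — contradiction.
Both cases fail — unsatisfiable.

No satisfying assignment exists.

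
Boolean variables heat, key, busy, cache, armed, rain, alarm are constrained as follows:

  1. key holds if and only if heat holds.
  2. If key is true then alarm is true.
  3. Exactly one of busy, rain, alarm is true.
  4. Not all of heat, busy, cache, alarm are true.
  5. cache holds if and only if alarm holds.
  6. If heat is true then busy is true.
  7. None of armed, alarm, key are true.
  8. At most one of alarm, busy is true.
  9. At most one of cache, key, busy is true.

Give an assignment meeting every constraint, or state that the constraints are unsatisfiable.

heat = False, key = False, busy = True, cache = False, armed = False, rain = False, alarm = False

  (1) key=F, heat=F — same ✓
  (2) key=F ⇒ alarm: vacuous ✓
  (3) {busy, rain, alarm}: 1 true — exactly one ✓
  (4) {heat, busy, cache, alarm}: 1/4 true — not all ✓
  (5) cache=F, alarm=F — same ✓
  (6) heat=F ⇒ busy: vacuous ✓
  (7) {armed, alarm, key}: 0 true — none ✓
  (8) {alarm, busy}: 1 true — at most one ✓
  (9) {cache, key, busy}: 1 true — at most one ✓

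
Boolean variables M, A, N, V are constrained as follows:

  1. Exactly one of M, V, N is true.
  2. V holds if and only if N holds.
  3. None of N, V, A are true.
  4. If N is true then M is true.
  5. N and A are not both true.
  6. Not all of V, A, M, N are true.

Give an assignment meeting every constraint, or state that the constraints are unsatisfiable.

M = True; A = False; N = False; V = False

  (1) {M, V, N}: 1 true — exactly one ✓
  (2) V=F, N=F — same ✓
  (3) {N, V, A}: 0 true — none ✓
  (4) N=F ⇒ M: vacuous ✓
  (5) N=F, A=F — not both ✓
  (6) {V, A, M, N}: 1/4 true — not all ✓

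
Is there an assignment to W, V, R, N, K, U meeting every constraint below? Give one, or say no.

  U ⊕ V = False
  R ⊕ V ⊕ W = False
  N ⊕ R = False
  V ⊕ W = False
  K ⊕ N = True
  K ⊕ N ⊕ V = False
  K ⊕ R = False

Unsatisfiable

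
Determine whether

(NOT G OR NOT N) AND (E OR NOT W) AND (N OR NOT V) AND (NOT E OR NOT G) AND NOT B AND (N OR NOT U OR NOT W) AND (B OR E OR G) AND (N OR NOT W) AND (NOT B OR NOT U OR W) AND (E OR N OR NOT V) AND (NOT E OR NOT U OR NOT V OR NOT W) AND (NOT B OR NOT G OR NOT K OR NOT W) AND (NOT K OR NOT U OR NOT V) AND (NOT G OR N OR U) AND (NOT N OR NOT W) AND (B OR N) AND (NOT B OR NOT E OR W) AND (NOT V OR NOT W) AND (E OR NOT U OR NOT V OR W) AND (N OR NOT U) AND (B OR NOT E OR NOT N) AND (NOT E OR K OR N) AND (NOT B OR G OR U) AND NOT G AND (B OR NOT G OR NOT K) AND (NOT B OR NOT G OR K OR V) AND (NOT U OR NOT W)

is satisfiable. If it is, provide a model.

Case B = True:
  Clause (NOT B) is falsified — contradiction.
Case B = False:
  (B OR N) forces N = True.
  (NOT G OR NOT N) forces G = False.
  (B OR E OR G) forces E = True.
  Clause (B OR NOT E OR NOT N) is falsified — contradiction.
Both cases fail, so the formula is unsatisfiable.

The formula is unsatisfiable.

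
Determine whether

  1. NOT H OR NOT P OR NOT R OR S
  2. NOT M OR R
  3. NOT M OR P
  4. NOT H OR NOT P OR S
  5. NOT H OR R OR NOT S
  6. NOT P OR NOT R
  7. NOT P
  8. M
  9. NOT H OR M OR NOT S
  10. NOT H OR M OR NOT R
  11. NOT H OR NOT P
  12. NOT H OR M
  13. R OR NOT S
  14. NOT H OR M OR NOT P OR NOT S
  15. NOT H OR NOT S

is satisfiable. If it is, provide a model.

No satisfying assignment exists.

Case P = True:
  Clause (NOT P) is falsified — contradiction.
Case P = False:
  (NOT M OR P) forces M = False.
  Clause (M) is falsified — contradiction.
Both cases fail, so the formula is unsatisfiable.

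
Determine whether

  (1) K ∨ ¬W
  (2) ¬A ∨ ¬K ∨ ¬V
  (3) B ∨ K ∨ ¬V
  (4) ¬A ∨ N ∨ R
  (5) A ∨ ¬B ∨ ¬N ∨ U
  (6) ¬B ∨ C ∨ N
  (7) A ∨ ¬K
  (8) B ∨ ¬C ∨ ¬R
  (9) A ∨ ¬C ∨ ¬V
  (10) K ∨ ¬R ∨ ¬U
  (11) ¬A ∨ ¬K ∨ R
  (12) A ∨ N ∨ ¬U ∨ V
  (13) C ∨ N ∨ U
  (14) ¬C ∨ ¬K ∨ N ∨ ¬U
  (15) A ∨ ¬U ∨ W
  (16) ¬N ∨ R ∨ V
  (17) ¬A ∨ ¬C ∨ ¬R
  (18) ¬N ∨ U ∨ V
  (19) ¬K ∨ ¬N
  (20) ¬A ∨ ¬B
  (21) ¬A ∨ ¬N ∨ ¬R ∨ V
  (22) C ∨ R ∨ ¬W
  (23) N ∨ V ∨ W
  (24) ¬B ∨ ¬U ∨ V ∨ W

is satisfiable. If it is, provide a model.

C: False, W: True, A: True, R: True, B: False, N: False, K: True, V: False, U: True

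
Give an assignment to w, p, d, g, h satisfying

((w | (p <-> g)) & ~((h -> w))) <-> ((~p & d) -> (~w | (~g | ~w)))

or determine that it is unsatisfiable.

w: True; p: False; d: True; g: True; h: False

  ((w | (p <-> g)) & ~((h -> w))) <-> ((~p & d) -> (~w | (~g | ~w))) = True
    (w | (p <-> g)) & ~((h -> w)) = False
      w | (p <-> g) = True
        p <-> g = False
      ~((h -> w)) = False
        h -> w = True
    (~p & d) -> (~w | (~g | ~w)) = False
      ~p & d = True
        ~p = True
      ~w | (~g | ~w) = False
        ~w = False
        ~g | ~w = False
          ~g = False
          ~w = False
The formula evaluates to True.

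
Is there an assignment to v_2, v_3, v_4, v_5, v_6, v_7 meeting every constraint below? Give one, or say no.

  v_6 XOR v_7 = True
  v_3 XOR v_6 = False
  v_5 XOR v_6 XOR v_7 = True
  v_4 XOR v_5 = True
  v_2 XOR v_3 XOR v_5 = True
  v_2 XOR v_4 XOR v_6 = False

v_2 = True, v_3 = False, v_4 = True, v_5 = False, v_6 = False, v_7 = True

v_6 XOR v_7 = F XOR T = True ✓
v_3 XOR v_6 = F XOR F = False ✓
v_5 XOR v_6 XOR v_7 = F XOR F XOR T = True ✓
v_4 XOR v_5 = T XOR F = True ✓
v_2 XOR v_3 XOR v_5 = T XOR F XOR F = True ✓
v_2 XOR v_4 XOR v_6 = T XOR T XOR F = False ✓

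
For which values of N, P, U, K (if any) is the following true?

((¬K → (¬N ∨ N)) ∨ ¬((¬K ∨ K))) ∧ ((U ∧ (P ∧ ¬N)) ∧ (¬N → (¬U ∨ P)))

N = False, P = True, U = True, K = True

  (¬K → (¬N ∨ N)) ∨ ¬((¬K ∨ K)) = True
    ¬K → (¬N ∨ N) = True
      ¬K = False
      ¬N ∨ N = True
        ¬N = True
    ¬((¬K ∨ K)) = False
      ¬K ∨ K = True
        ¬K = False
  (U ∧ (P ∧ ¬N)) ∧ (¬N → (¬U ∨ P)) = True
    U ∧ (P ∧ ¬N) = True
      P ∧ ¬N = True
        ¬N = True
    ¬N → (¬U ∨ P) = True
      ¬N = True
      ¬U ∨ P = True
        ¬U = False
Both conjuncts True, so the formula holds.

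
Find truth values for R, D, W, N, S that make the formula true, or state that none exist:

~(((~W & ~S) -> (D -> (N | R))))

R = False, D = True, W = False, N = False, S = False

  ~(((~W & ~S) -> (D -> (N | R)))) = True
    (~W & ~S) -> (D -> (N | R)) = False
      ~W & ~S = True
        ~W = True
        ~S = True
      D -> (N | R) = False
        N | R = False
The formula evaluates to True.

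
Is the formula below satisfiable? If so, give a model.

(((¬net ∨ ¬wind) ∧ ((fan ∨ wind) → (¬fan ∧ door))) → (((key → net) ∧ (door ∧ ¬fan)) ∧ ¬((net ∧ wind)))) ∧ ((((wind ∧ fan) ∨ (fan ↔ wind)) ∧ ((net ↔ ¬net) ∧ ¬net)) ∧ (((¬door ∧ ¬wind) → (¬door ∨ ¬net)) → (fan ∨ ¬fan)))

Unsatisfiable

The conjunct net ↔ ¬net is unsatisfiable on its own:
  net=F: evaluates to False.
  net=T: evaluates to False.
So the whole conjunction is unsatisfiable.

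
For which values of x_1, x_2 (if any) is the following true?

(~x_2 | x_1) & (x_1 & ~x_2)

x_1 = True, x_2 = False

  ~x_2 | x_1 = True
    ~x_2 = True
  x_1 & ~x_2 = True
    ~x_2 = True
Both conjuncts True, so the formula holds.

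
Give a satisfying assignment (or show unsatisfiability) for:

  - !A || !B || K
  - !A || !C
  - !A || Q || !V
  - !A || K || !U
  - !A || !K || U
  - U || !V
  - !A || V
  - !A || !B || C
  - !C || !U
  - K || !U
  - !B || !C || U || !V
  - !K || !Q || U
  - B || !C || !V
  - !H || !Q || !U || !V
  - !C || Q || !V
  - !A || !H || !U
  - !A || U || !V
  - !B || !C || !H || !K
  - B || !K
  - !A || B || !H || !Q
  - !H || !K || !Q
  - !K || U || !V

Set K = False.
  then (K || !U) forces U = False.
  then (U || !V) forces V = False.
  then (!A || V) forces A = False.
Set B = True.
Set H = False.
Set C = False.
Set Q = True.
All clauses satisfied.

K = False, A = False, B = True, U = False, H = False, C = False, V = False, Q = True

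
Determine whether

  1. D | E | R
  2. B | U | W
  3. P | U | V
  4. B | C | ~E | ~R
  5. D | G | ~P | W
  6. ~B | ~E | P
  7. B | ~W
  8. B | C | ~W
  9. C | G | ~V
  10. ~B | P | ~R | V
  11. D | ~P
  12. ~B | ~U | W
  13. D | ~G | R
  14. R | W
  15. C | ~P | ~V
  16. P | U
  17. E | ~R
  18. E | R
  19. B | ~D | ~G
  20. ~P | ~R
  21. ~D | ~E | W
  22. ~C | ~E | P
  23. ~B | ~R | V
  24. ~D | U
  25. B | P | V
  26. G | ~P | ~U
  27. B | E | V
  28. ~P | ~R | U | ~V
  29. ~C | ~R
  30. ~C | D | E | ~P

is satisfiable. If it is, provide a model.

R = False, C = False, P = True, W = True, V = False, G = True, B = True, D = True, U = True, E = True

Try R = True:
  (E | ~R) forces E = True.
  (~P | ~R) forces P = False.
  (~B | ~E | P) forces B = False.
  (B | C | ~E | ~R) forces C = True.
  clause (~C | ~E | P) is falsified — backtrack.
So R = False.
  then (R | W) forces W = True.
  then (E | R) forces E = True.
  then (B | ~W) forces B = True.
  then (~B | ~E | P) forces P = True.
  then (D | ~P) forces D = True.
  then (~D | U) forces U = True.
  then (G | ~P | ~U) forces G = True.
Set C = False.
  then (C | ~P | ~V) forces V = False.
All clauses satisfied.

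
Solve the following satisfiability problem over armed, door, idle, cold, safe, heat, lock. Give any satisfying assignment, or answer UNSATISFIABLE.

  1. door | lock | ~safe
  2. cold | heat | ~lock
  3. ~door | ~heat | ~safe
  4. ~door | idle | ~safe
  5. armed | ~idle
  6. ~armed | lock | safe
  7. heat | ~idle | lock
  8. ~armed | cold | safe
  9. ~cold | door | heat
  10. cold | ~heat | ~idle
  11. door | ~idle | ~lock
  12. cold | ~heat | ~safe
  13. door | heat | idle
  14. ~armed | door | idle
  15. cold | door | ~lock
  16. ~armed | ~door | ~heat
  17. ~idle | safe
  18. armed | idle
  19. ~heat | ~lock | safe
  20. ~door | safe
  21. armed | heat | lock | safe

armed = True; door = True; idle = True; cold = True; safe = True; heat = False; lock = True

Set armed = True.
Set door = True.
  then (~armed | ~door | ~heat) forces heat = False.
  then (~door | safe) forces safe = True.
  then (~door | idle | ~safe) forces idle = True.
  then (heat | ~idle | lock) forces lock = True.
  then (cold | heat | ~lock) forces cold = True.
All clauses satisfied.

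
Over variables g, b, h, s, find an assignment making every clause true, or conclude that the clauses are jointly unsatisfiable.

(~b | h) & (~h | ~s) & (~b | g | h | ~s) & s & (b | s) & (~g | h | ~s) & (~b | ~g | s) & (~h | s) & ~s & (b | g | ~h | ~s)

Case s = True:
  Clause (~s) is falsified — contradiction.
Case s = False:
  Clause (s) is falsified — contradiction.
Both cases fail, so the formula is unsatisfiable.

Unsatisfiable — no assignment works.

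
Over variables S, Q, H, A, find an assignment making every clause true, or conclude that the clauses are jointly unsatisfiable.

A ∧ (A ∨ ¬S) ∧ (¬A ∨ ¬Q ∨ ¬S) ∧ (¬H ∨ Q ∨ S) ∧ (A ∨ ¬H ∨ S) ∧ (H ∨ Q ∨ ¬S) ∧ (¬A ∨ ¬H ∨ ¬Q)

S = False, Q = True, H = False, A = True

Unit clause (A) forces A = True.
Set S = False.
Set Q = True.
  then (¬A ∨ ¬H ∨ ¬Q) forces H = False.
All clauses satisfied.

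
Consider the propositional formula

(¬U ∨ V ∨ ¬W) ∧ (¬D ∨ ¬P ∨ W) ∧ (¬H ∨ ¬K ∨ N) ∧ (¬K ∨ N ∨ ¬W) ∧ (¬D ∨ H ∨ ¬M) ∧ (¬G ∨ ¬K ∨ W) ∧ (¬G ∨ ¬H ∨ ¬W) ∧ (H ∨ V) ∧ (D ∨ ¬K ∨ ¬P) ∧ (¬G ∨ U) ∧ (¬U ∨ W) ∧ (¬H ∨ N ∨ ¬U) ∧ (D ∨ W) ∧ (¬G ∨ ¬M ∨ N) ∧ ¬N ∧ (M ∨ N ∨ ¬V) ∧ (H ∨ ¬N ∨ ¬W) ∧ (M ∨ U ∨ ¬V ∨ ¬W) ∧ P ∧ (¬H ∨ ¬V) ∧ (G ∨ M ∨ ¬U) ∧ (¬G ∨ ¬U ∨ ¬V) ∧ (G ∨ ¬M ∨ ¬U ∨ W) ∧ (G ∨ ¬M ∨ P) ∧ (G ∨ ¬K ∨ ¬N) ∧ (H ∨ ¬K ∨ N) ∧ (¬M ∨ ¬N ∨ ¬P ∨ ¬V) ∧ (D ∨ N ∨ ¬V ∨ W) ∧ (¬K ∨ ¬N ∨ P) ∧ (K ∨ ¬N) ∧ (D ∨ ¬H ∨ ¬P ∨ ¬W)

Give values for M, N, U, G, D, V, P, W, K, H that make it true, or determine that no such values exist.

M=T, N=F, U=T, G=F, D=F, V=T, P=T, W=T, K=F, H=F

Unit clause (¬N) forces N = False.
Unit clause (P) forces P = True.
Set M = True.
  then (¬G ∨ ¬M ∨ N) forces G = False.
Set U = True.
  then (¬U ∨ W) forces W = True.
  then (¬H ∨ N ∨ ¬U) forces H = False.
  then (H ∨ ¬K ∨ N) forces K = False.
  then (¬U ∨ V ∨ ¬W) forces V = True.
  then (¬D ∨ H ∨ ¬M) forces D = False.
All clauses satisfied.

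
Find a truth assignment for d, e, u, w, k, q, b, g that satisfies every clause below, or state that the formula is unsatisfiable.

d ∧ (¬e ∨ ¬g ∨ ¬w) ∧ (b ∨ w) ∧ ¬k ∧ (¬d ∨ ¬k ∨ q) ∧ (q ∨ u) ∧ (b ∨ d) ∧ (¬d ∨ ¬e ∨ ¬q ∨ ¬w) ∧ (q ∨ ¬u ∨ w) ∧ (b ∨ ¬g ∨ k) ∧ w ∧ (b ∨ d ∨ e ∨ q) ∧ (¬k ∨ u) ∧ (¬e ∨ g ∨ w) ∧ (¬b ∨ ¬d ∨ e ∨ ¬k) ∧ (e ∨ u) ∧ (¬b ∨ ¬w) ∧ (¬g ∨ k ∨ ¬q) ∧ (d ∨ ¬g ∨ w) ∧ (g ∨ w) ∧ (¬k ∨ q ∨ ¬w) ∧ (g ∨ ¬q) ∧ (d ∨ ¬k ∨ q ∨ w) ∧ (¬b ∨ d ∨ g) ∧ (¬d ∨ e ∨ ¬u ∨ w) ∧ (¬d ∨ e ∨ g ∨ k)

d = True; e = True; u = True; w = True; k = False; q = False; b = False; g = False

Unit clause (d) forces d = True.
Unit clause (¬k) forces k = False.
Unit clause (w) forces w = True.
In (¬b ∨ ¬w) only ¬b is left, so b = False.
In (b ∨ ¬g ∨ k) only ¬g is left, so g = False.
In (g ∨ ¬q) only ¬q is left, so q = False.
In (¬d ∨ e ∨ g ∨ k) only e is left, so e = True.
In (q ∨ u) only u is left, so u = True.
All clauses satisfied.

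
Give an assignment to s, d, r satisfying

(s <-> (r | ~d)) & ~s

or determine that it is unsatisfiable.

s = False, d = True, r = False

  s <-> (r | ~d) = True
    r | ~d = False
      ~d = False
  ~s = True
Both conjuncts True, so the formula holds.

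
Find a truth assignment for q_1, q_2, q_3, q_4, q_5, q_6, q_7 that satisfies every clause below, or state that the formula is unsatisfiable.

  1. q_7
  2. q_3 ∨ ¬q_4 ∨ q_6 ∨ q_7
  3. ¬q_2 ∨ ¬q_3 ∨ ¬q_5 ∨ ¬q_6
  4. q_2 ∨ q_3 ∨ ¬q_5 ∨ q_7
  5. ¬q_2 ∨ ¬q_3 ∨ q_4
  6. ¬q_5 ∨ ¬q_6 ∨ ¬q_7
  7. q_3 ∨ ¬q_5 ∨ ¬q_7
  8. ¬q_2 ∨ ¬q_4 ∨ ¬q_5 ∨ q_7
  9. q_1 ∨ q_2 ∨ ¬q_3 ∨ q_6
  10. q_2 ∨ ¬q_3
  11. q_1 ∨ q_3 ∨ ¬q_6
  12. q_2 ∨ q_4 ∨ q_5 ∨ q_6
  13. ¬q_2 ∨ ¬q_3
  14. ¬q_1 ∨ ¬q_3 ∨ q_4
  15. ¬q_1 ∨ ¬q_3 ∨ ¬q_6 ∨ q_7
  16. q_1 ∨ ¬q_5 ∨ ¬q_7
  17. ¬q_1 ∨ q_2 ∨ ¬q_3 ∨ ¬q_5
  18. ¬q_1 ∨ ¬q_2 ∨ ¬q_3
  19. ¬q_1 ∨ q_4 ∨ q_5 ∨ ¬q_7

Unit clause (q_7) forces q_7 = True.
Set q_1 = False.
  then (q_1 ∨ ¬q_5 ∨ ¬q_7) forces q_5 = False.
Set q_2 = True.
  then (¬q_2 ∨ ¬q_3) forces q_3 = False.
  then (q_1 ∨ q_3 ∨ ¬q_6) forces q_6 = False.
Set q_4 = True.
All clauses satisfied.

q_1 = False, q_2 = True, q_3 = False, q_4 = True, q_5 = False, q_6 = False, q_7 = True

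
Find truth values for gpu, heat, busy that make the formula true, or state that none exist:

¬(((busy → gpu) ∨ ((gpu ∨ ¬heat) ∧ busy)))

gpu = False, heat = True, busy = True

  ¬(((busy → gpu) ∨ ((gpu ∨ ¬heat) ∧ busy))) = True
    (busy → gpu) ∨ ((gpu ∨ ¬heat) ∧ busy) = False
      busy → gpu = False
      (gpu ∨ ¬heat) ∧ busy = False
        gpu ∨ ¬heat = False
          ¬heat = False
The formula evaluates to True.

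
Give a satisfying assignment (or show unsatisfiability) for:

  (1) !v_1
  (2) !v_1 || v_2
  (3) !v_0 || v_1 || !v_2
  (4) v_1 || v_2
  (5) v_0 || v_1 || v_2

v_0 = False, v_1 = False, v_2 = True

Unit clause (!v_1) forces v_1 = False.
In (v_1 || v_2) only v_2 is left, so v_2 = True.
In (!v_0 || v_1 || !v_2) only !v_0 is left, so v_0 = False.
Check each clause:
  (!v_1): !v_1 holds.
  (!v_1 || v_2): !v_1 holds.
  (!v_0 || v_1 || !v_2): !v_0 holds.
  (v_1 || v_2): v_2 holds.
  (v_0 || v_1 || v_2): v_2 holds.
All clauses satisfied.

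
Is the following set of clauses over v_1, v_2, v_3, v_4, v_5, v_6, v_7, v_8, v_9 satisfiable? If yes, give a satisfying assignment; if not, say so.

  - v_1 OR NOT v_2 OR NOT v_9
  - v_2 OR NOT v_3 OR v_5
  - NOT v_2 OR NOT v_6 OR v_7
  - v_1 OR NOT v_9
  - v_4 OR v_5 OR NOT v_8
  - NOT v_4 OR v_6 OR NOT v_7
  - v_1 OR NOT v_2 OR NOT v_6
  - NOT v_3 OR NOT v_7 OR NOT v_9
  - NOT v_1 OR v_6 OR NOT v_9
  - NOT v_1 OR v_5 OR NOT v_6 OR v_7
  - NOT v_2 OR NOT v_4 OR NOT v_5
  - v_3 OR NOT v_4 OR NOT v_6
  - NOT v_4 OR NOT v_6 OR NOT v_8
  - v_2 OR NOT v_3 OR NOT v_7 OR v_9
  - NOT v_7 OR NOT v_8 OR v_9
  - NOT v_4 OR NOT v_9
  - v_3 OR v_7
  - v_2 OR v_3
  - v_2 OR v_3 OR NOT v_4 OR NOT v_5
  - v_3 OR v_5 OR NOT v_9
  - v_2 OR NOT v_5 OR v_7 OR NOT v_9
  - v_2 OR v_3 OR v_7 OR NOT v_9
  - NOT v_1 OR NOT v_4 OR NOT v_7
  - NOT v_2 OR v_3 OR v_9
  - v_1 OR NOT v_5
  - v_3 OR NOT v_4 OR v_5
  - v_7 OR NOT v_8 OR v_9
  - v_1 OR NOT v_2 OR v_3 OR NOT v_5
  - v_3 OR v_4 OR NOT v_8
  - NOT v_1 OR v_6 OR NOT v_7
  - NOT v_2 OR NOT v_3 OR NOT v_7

Set v_1 = True.
Set v_2 = False.
  then (v_2 OR v_3) forces v_3 = True.
  then (v_2 OR NOT v_3 OR v_5) forces v_5 = True.
Set v_4 = False.
Set v_6 = False.
  then (NOT v_1 OR v_6 OR NOT v_9) forces v_9 = False.
  then (v_2 OR NOT v_3 OR NOT v_7 OR v_9) forces v_7 = False.
  then (v_7 OR NOT v_8 OR v_9) forces v_8 = False.
All clauses satisfied.

v_1=T; v_2=F; v_3=T; v_4=F; v_5=T; v_6=F; v_7=F; v_8=F; v_9=F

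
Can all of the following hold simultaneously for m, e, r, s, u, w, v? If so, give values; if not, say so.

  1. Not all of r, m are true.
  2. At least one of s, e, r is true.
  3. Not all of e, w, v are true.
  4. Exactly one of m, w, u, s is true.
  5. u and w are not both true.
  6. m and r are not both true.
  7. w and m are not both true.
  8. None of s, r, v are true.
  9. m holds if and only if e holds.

m: True, e: True, r: False, s: False, u: False, w: False, v: False

  (1) {r, m}: 1/2 true — not all ✓
  (2) {s, e, r}: 1 true — at least one ✓
  (3) {e, w, v}: 1/3 true — not all ✓
  (4) {m, w, u, s}: 1 true — exactly one ✓
  (5) u=F, w=F — not both ✓
  (6) m=T, r=F — not both ✓
  (7) w=F, m=T — not both ✓
  (8) {s, r, v}: 0 true — none ✓
  (9) m=T, e=T — same ✓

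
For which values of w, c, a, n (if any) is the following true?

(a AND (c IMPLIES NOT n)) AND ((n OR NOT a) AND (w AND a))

w = True; c = False; a = True; n = True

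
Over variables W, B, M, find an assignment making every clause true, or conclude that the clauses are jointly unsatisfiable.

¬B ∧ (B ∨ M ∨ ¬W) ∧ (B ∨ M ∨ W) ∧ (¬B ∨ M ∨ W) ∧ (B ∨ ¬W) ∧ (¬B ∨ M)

Unit clause (¬B) forces B = False.
In (B ∨ ¬W) only ¬W is left, so W = False.
In (B ∨ M ∨ W) only M is left, so M = True.
Check each clause:
  (¬B): ¬B holds.
  (B ∨ M ∨ ¬W): M holds.
  (B ∨ M ∨ W): M holds.
  (¬B ∨ M ∨ W): ¬B holds.
  (B ∨ ¬W): ¬W holds.
  (¬B ∨ M): ¬B holds.
All clauses satisfied.

W: False; B: False; M: True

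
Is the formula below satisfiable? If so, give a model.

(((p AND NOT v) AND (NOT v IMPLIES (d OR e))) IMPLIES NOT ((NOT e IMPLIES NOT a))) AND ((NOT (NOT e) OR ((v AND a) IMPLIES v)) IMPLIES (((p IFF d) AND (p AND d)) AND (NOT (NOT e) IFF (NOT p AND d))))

v = True, p = True, e = False, a = True, d = True

  ((p AND NOT v) AND (NOT v IMPLIES (d OR e))) IMPLIES NOT ((NOT e IMPLIES NOT a)) = True
    (p AND NOT v) AND (NOT v IMPLIES (d OR e)) = False
      p AND NOT v = False
        NOT v = False
      NOT v IMPLIES (d OR e) = True
        NOT v = False
        d OR e = True
    NOT ((NOT e IMPLIES NOT a)) = True
      NOT e IMPLIES NOT a = False
        NOT e = True
        NOT a = False
  (NOT (NOT e) OR ((v AND a) IMPLIES v)) IMPLIES (((p IFF d) AND (p AND d)) AND (NOT (NOT e) IFF (NOT p AND d))) = True
    NOT (NOT e) OR ((v AND a) IMPLIES v) = True
      NOT (NOT e) = False
        NOT e = True
      (v AND a) IMPLIES v = True
        v AND a = True
    ((p IFF d) AND (p AND d)) AND (NOT (NOT e) IFF (NOT p AND d)) = True
      (p IFF d) AND (p AND d) = True
        p IFF d = True
        p AND d = True
      NOT (NOT e) IFF (NOT p AND d) = True
        NOT (NOT e) = False
          NOT e = True
        NOT p AND d = False
          NOT p = False
Both conjuncts True, so the formula holds.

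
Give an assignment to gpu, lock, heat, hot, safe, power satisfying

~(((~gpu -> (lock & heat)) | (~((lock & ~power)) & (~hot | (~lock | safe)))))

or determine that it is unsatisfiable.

gpu = False, lock = True, heat = False, hot = False, safe = True, power = False

  ~(((~gpu -> (lock & heat)) | (~((lock & ~power)) & (~hot | (~lock | safe))))) = True
    (~gpu -> (lock & heat)) | (~((lock & ~power)) & (~hot | (~lock | safe))) = False
      ~gpu -> (lock & heat) = False
        ~gpu = True
        lock & heat = False
      ~((lock & ~power)) & (~hot | (~lock | safe)) = False
        ~((lock & ~power)) = False
          lock & ~power = True
            ~power = True
        ~hot | (~lock | safe) = True
          ~hot = True
          ~lock | safe = True
            ~lock = False
The formula evaluates to True.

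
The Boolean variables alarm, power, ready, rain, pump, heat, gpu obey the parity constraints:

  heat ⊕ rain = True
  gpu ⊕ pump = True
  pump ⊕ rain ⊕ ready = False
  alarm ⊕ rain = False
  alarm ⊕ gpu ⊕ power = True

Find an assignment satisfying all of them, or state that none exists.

alarm=T, power=F, ready=F, rain=T, pump=T, heat=F, gpu=F

heat ⊕ rain = F ⊕ T = True ✓
gpu ⊕ pump = F ⊕ T = True ✓
pump ⊕ rain ⊕ ready = T ⊕ T ⊕ F = False ✓
alarm ⊕ rain = T ⊕ T = False ✓
alarm ⊕ gpu ⊕ power = T ⊕ F ⊕ F = True ✓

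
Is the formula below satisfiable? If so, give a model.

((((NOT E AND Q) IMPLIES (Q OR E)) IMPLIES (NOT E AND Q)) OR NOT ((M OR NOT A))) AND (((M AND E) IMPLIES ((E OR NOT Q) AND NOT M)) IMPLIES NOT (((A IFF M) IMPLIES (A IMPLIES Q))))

Case Q = True: the formula simplifies to (NOT E OR NOT ((M OR NOT A))) AND NOT (((M AND E) IMPLIES (E AND NOT M))).
  M = True: simplifies to NOT E AND NOT (NOT E).
    E = True: the conjunct NOT E is False.
    E = False: the conjunct NOT (NOT E) becomes NOT (NOT False) = False.
  M = False: the conjunct NOT (((M AND E) IMPLIES (E AND NOT M))) becomes NOT ((False IMPLIES E)) = False.
Case Q = False: the formula simplifies to NOT ((M OR NOT A)) AND (((M AND E) IMPLIES NOT M) IMPLIES NOT (((A IFF M) IMPLIES NOT A))).
  M = True: the conjunct NOT ((M OR NOT A)) becomes NOT ((True OR NOT A)) = False.
  M = False: simplifies to NOT (NOT A) AND NOT ((NOT A IMPLIES NOT A)).
    A = True: the conjunct NOT ((NOT A IMPLIES NOT A)) becomes NOT ((False IMPLIES False)) = False.
    A = False: the conjunct NOT (NOT A) becomes NOT (NOT False) = False.
Both cases fail — unsatisfiable.

No satisfying assignment exists.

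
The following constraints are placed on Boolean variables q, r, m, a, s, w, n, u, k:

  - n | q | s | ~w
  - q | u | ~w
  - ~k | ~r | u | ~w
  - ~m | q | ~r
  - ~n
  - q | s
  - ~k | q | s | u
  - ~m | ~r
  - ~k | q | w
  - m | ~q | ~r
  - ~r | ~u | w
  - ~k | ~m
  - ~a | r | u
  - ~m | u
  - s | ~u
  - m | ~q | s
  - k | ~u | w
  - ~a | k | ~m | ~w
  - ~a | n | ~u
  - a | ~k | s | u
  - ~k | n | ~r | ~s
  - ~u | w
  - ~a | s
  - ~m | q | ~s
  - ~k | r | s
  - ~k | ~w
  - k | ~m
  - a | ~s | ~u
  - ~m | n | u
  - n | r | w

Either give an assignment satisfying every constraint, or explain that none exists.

q=F; r=T; m=F; a=F; s=T; w=F; n=F; u=F; k=F

Unit clause (~n) forces n = False.
Set q = False.
  then (q | s) forces s = True.
  then (~m | q | ~s) forces m = False.
Set r = True.
  then (~k | n | ~r | ~s) forces k = False.
Set a = False.
  then (a | ~s | ~u) forces u = False.
  then (q | u | ~w) forces w = False.
All clauses satisfied.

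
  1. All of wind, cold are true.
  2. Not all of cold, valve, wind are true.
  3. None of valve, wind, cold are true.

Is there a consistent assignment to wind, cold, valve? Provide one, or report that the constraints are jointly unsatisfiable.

Case wind = True:
  Constraint (3) is violated (wind=T) — contradiction.
Case wind = False:
  Constraint (1) is violated (wind=F) — contradiction.
Both cases fail — unsatisfiable.

Unsatisfiable — no assignment works.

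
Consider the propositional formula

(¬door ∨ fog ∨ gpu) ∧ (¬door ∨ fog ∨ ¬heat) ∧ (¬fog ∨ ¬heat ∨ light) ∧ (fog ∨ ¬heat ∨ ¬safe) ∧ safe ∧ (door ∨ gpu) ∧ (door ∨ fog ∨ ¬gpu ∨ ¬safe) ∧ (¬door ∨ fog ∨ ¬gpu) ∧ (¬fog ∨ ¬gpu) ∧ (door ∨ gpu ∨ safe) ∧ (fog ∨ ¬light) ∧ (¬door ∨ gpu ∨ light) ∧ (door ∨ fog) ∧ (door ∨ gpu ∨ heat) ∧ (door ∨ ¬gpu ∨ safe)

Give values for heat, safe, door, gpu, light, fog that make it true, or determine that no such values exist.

Unit clause (safe) forces safe = True.
Set heat = False.
Try door = False:
  (door ∨ gpu) forces gpu = True.
  (door ∨ fog ∨ ¬gpu ∨ ¬safe) forces fog = True.
  clause (¬fog ∨ ¬gpu) is falsified — backtrack.
So door = True.
Try gpu = True:
  (¬door ∨ fog ∨ ¬gpu) forces fog = True.
  clause (¬fog ∨ ¬gpu) is falsified — backtrack.
So gpu = False.
  then (¬door ∨ fog ∨ gpu) forces fog = True.
  then (¬door ∨ gpu ∨ light) forces light = True.
All clauses satisfied.

heat: False, safe: True, door: True, gpu: False, light: True, fog: True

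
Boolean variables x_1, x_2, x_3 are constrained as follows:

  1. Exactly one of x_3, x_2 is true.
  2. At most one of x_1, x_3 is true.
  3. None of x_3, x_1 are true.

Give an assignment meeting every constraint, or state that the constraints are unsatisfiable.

x_1=F; x_2=T; x_3=F

  (1) {x_3, x_2}: 1 true — exactly one ✓
  (2) {x_1, x_3}: 0 true — at most one ✓
  (3) {x_3, x_1}: 0 true — none ✓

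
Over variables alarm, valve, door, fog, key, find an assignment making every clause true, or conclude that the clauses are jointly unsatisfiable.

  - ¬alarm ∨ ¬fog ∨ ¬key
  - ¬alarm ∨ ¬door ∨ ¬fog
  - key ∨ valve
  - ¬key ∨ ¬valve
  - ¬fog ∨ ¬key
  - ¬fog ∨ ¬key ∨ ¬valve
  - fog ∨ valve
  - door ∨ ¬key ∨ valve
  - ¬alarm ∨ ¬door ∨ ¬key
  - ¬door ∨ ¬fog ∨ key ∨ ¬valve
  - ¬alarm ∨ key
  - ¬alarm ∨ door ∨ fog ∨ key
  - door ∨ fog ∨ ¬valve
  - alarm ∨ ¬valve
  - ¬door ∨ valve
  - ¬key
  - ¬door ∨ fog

Case key = True:
  Clause (¬key) is falsified — contradiction.
Case key = False:
  (key ∨ valve) forces valve = True.
  (¬alarm ∨ key) forces alarm = False.
  Clause (alarm ∨ ¬valve) is falsified — contradiction.
Both cases fail, so the formula is unsatisfiable.

The formula is unsatisfiable.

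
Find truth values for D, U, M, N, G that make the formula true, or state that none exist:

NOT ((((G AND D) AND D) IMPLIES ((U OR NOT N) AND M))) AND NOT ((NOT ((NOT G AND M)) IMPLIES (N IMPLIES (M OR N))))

UNSATISFIABLE

The conjunct NOT ((NOT ((NOT G AND M)) IMPLIES (N IMPLIES (M OR N)))) is unsatisfiable on its own:
  M=F, N=F, G=F: evaluates to False.
  M=F, N=F, G=T: evaluates to False.
  M=F, N=T, G=F: evaluates to False.
  M=F, N=T, G=T: evaluates to False.
  M=T, N=F, G=F: evaluates to False.
  M=T, N=F, G=T: evaluates to False.
  M=T, N=T, G=F: evaluates to False.
  M=T, N=T, G=T: evaluates to False.
So the whole conjunction is unsatisfiable.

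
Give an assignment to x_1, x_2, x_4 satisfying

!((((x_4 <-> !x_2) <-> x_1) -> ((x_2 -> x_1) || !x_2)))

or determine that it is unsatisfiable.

x_1: False; x_2: True; x_4: True

  !((((x_4 <-> !x_2) <-> x_1) -> ((x_2 -> x_1) || !x_2))) = True
    ((x_4 <-> !x_2) <-> x_1) -> ((x_2 -> x_1) || !x_2) = False
      (x_4 <-> !x_2) <-> x_1 = True
        x_4 <-> !x_2 = False
          !x_2 = False
      (x_2 -> x_1) || !x_2 = False
        x_2 -> x_1 = False
        !x_2 = False
The formula evaluates to True.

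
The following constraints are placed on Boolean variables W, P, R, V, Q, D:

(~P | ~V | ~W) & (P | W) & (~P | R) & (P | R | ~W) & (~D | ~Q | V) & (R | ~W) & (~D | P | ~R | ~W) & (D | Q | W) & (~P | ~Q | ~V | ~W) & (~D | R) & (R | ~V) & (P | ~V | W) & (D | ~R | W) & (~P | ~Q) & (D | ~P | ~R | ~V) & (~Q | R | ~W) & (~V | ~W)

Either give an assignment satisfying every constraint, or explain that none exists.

W = False, P = True, R = True, V = True, Q = False, D = True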